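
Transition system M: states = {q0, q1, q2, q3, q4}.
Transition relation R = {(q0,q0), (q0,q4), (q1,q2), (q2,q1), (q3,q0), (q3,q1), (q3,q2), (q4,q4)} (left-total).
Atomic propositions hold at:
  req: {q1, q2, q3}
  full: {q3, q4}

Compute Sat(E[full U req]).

E[full U req]: least fixpoint, start Z0 = Sat(req) = {q1, q2, q3}, add states in Sat(full) with some successor in Z. Already a fixed point.
Sat(E[full U req]) = {q1, q2, q3}

{q1, q2, q3}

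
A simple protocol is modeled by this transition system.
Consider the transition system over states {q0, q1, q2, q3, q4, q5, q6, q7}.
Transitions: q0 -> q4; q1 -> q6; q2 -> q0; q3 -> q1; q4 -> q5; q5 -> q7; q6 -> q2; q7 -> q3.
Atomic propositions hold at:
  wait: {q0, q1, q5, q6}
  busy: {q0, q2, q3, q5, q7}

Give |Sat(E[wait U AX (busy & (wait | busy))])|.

Sat(wait | busy) = {q0, q1, q2, q3, q5, q6, q7}
Sat(busy & (wait | busy)) = {q0, q2, q3, q5, q7}
Sat(AX (busy & (wait | busy))) = {s : every successor in {q0, q2, q3, q5, q7}} = {q2, q4, q5, q6, q7}
E[wait U AX (busy & (wait | busy))]: least fixpoint, start Z0 = Sat(AX (busy & (wait | busy))) = {q2, q4, q5, q6, q7}, add states in Sat(wait) with some successor in Z. Z1 = {q0, q1, q2, q4, q5, q6, q7}; fixed.
Sat(E[wait U AX (busy & (wait | busy))]) = {q0, q1, q2, q4, q5, q6, q7}
|Sat(E[wait U AX (busy & (wait | busy))])| = |{q0, q1, q2, q4, q5, q6, q7}| = 7.

7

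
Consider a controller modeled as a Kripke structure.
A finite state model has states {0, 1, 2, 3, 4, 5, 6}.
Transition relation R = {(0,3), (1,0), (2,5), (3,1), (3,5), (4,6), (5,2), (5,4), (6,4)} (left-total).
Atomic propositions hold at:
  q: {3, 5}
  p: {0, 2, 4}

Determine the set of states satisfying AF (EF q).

{0, 1, 2, 3, 5}

EF q: least fixpoint, start Z0 = {3, 5}, add states with some successor in Z. Z1 = {0, 2, 3, 5}; Z2 = {0, 1, 2, 3, 5}; fixed.
Sat(EF q) = {0, 1, 2, 3, 5}
AF (EF q): least fixpoint, start Z0 = {0, 1, 2, 3, 5}, add states with every successor in Z. Already a fixed point.
Sat(AF (EF q)) = {0, 1, 2, 3, 5}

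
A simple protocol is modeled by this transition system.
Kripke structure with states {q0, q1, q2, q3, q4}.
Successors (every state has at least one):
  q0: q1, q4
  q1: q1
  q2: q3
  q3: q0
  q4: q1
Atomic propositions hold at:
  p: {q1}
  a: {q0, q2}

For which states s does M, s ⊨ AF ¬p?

{q0, q2, q3, q4}

Sat(¬p) = {q0, q2, q3, q4}
AF ¬p: least fixpoint, start Z0 = {q0, q2, q3, q4}, add states with every successor in Z. Already a fixed point.
Sat(AF ¬p) = {q0, q2, q3, q4}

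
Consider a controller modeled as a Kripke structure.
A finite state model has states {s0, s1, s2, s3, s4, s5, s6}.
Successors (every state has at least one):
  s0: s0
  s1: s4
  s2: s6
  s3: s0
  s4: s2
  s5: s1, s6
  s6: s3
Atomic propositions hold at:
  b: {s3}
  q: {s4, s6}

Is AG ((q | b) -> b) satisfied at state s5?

Sat(q | b) = {s3, s4, s6}
Sat((q | b) -> b) = {s0, s1, s2, s3, s5}
AG ((q | b) -> b): greatest fixpoint, start Z0 = {s0, s1, s2, s3, s5}, keep only states in Sat with every successor in Z. Z1 = {s0, s3}; fixed.
Sat(AG ((q | b) -> b)) = {s0, s3}
s5 ∉ Sat(AG ((q | b) -> b)) = {s0, s3}, so the formula does not hold at s5.

No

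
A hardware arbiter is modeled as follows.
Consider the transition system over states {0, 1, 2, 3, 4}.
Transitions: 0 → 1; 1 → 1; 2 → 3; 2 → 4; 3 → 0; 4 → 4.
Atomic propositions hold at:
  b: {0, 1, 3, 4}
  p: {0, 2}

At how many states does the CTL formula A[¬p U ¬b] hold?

1

Sat(¬p) = {1, 3, 4}
Sat(¬b) = {2}
A[¬p U ¬b]: least fixpoint, start Z0 = Sat(¬b) = {2}, add states in Sat(¬p) with every successor in Z. Already a fixed point.
Sat(A[¬p U ¬b]) = {2}
|Sat(A[¬p U ¬b])| = |{2}| = 1.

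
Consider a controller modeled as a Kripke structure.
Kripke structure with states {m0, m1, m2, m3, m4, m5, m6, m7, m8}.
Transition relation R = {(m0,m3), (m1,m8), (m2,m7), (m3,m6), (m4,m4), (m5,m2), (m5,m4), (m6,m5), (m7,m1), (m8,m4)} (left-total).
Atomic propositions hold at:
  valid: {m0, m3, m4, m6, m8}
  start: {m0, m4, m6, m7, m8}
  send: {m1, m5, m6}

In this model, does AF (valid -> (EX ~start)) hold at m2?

Sat(~start) = {m1, m2, m3, m5}
Sat(EX ~start) = {s : some successor in {m1, m2, m3, m5}} = {m0, m5, m6, m7}
Sat(valid -> (EX ~start)) = {m0, m1, m2, m5, m6, m7}
AF (valid -> (EX ~start)): least fixpoint, start Z0 = {m0, m1, m2, m5, m6, m7}, add states with every successor in Z. Z1 = {m0, m1, m2, m3, m5, m6, m7}; fixed.
Sat(AF (valid -> (EX ~start))) = {m0, m1, m2, m3, m5, m6, m7}
m2 ∈ Sat(AF (valid -> (EX ~start))) = {m0, m1, m2, m3, m5, m6, m7}, so the formula holds at m2.

Yes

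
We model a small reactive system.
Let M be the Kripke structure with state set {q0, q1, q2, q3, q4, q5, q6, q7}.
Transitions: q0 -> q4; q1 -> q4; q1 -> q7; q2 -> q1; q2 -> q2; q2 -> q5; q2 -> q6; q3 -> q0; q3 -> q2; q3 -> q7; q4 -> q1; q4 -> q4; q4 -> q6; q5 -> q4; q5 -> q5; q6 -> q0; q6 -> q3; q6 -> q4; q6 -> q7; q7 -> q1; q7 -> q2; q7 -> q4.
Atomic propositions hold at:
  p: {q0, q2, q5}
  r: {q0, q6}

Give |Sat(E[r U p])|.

E[r U p]: least fixpoint, start Z0 = Sat(p) = {q0, q2, q5}, add states in Sat(r) with some successor in Z. Z1 = {q0, q2, q5, q6}; fixed.
Sat(E[r U p]) = {q0, q2, q5, q6}
|Sat(E[r U p])| = |{q0, q2, q5, q6}| = 4.

4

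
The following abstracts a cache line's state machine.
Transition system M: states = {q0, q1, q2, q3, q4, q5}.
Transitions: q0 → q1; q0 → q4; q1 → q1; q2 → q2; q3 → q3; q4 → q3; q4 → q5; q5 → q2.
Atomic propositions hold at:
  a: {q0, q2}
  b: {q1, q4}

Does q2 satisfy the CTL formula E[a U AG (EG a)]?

Yes

EG a: greatest fixpoint, start Z0 = {q0, q2}, keep only states in Sat with some successor in Z. Z1 = {q2}; fixed.
Sat(EG a) = {q2}
AG (EG a): greatest fixpoint, start Z0 = {q2}, keep only states in Sat with every successor in Z. Already a fixed point.
Sat(AG (EG a)) = {q2}
E[a U AG (EG a)]: least fixpoint, start Z0 = Sat(AG (EG a)) = {q2}, add states in Sat(a) with some successor in Z. Already a fixed point.
Sat(E[a U AG (EG a)]) = {q2}
q2 ∈ Sat(E[a U AG (EG a)]) = {q2}, so the formula holds at q2.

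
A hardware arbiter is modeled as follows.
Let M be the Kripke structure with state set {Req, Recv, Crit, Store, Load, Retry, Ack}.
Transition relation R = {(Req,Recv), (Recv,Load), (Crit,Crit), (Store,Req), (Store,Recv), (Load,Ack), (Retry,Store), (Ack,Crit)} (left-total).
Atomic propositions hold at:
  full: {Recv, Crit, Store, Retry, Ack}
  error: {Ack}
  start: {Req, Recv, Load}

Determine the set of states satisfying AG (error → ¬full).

Sat(¬full) = {Req, Load}
Sat(error → ¬full) = {Req, Recv, Crit, Store, Load, Retry}
AG (error → ¬full): greatest fixpoint, start Z0 = {Req, Recv, Crit, Store, Load, Retry}, keep only states in Sat with every successor in Z. Z1 = {Req, Recv, Crit, Store, Retry}; Z2 = {Req, Crit, Store, Retry}; Z3 = {Crit, Retry}; Z4 = {Crit}; fixed.
Sat(AG (error → ¬full)) = {Crit}

{Crit}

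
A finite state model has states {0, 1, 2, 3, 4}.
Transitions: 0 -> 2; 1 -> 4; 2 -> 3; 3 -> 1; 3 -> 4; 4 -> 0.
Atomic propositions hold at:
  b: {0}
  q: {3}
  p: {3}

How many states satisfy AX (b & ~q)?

Sat(~q) = {0, 1, 2, 4}
Sat(b & ~q) = {0}
Sat(AX (b & ~q)) = {s : every successor in {0}} = {4}
|Sat(AX (b & ~q))| = |{4}| = 1.

1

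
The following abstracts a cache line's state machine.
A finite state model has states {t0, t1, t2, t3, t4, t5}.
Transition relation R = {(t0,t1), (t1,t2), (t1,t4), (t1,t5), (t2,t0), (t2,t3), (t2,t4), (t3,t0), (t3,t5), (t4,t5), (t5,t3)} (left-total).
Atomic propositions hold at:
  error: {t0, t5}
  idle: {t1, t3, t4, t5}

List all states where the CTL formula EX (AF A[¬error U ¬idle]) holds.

{t1, t2, t3}

Sat(¬error) = {t1, t2, t3, t4}
Sat(¬idle) = {t0, t2}
A[¬error U ¬idle]: least fixpoint, start Z0 = Sat(¬idle) = {t0, t2}, add states in Sat(¬error) with every successor in Z. Already a fixed point.
Sat(A[¬error U ¬idle]) = {t0, t2}
AF A[¬error U ¬idle]: least fixpoint, start Z0 = {t0, t2}, add states with every successor in Z. Already a fixed point.
Sat(AF A[¬error U ¬idle]) = {t0, t2}
Sat(EX (AF A[¬error U ¬idle])) = {s : some successor in {t0, t2}} = {t1, t2, t3}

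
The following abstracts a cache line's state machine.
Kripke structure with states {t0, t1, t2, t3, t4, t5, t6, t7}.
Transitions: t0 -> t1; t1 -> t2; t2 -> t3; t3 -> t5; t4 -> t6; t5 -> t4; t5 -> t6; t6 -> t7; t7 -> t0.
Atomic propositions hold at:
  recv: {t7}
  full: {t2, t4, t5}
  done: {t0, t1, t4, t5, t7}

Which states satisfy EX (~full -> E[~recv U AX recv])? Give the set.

{t0, t1, t2, t3, t4, t5, t7}

Sat(~full) = {t0, t1, t3, t6, t7}
Sat(~recv) = {t0, t1, t2, t3, t4, t5, t6}
Sat(AX recv) = {s : every successor in {t7}} = {t6}
E[~recv U AX recv]: least fixpoint, start Z0 = Sat(AX recv) = {t6}, add states in Sat(~recv) with some successor in Z. Z1 = {t4, t5, t6}; Z2 = {t3, t4, t5, t6}; Z3 = {t2, t3, t4, t5, t6}; Z4 = {t1, t2, t3, t4, t5, t6}; Z5 = {t0, t1, t2, t3, t4, t5, t6}; fixed.
Sat(E[~recv U AX recv]) = {t0, t1, t2, t3, t4, t5, t6}
Sat(~full -> E[~recv U AX recv]) = {t0, t1, t2, t3, t4, t5, t6}
Sat(EX (~full -> E[~recv U AX recv])) = {s : some successor in {t0, t1, t2, t3, t4, t5, t6}} = {t0, t1, t2, t3, t4, t5, t7}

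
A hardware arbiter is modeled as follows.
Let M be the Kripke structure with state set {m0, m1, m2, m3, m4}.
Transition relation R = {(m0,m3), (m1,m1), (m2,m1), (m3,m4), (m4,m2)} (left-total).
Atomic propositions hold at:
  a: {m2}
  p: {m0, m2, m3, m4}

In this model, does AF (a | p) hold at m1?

No

Sat(a | p) = {m0, m2, m3, m4}
AF (a | p): least fixpoint, start Z0 = {m0, m2, m3, m4}, add states with every successor in Z. Already a fixed point.
Sat(AF (a | p)) = {m0, m2, m3, m4}
m1 ∉ Sat(AF (a | p)) = {m0, m2, m3, m4}, so the formula does not hold at m1.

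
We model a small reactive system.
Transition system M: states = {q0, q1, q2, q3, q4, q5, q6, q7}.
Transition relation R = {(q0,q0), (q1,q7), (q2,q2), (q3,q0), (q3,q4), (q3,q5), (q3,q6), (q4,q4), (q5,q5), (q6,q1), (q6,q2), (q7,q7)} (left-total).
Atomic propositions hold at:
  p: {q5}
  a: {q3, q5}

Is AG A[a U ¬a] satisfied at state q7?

Yes

Sat(¬a) = {q0, q1, q2, q4, q6, q7}
A[a U ¬a]: least fixpoint, start Z0 = Sat(¬a) = {q0, q1, q2, q4, q6, q7}, add states in Sat(a) with every successor in Z. Already a fixed point.
Sat(A[a U ¬a]) = {q0, q1, q2, q4, q6, q7}
AG A[a U ¬a]: greatest fixpoint, start Z0 = {q0, q1, q2, q4, q6, q7}, keep only states in Sat with every successor in Z. Already a fixed point.
Sat(AG A[a U ¬a]) = {q0, q1, q2, q4, q6, q7}
q7 ∈ Sat(AG A[a U ¬a]) = {q0, q1, q2, q4, q6, q7}, so the formula holds at q7.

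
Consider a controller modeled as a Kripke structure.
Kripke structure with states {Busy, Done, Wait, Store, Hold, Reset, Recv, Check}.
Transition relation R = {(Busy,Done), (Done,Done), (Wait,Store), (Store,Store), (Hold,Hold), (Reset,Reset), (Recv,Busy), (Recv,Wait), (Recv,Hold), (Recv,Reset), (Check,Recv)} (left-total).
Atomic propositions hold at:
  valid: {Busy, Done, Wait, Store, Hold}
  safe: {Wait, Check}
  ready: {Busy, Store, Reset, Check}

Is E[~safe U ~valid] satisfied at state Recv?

Sat(~safe) = {Busy, Done, Store, Hold, Reset, Recv}
Sat(~valid) = {Reset, Recv, Check}
E[~safe U ~valid]: least fixpoint, start Z0 = Sat(~valid) = {Reset, Recv, Check}, add states in Sat(~safe) with some successor in Z. Already a fixed point.
Sat(E[~safe U ~valid]) = {Reset, Recv, Check}
Recv ∈ Sat(E[~safe U ~valid]) = {Reset, Recv, Check}, so the formula holds at Recv.

Yes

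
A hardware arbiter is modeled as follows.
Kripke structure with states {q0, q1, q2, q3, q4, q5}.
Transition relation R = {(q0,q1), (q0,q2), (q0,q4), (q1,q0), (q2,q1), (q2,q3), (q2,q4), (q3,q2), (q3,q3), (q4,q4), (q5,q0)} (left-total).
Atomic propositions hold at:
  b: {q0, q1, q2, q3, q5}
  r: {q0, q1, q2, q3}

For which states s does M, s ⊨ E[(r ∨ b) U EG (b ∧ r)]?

{q0, q1, q2, q3, q5}

Sat(r ∨ b) = {q0, q1, q2, q3, q5}
Sat(b ∧ r) = {q0, q1, q2, q3}
EG (b ∧ r): greatest fixpoint, start Z0 = {q0, q1, q2, q3}, keep only states in Sat with some successor in Z. Already a fixed point.
Sat(EG (b ∧ r)) = {q0, q1, q2, q3}
E[(r ∨ b) U EG (b ∧ r)]: least fixpoint, start Z0 = Sat(EG (b ∧ r)) = {q0, q1, q2, q3}, add states in Sat(r ∨ b) with some successor in Z. Z1 = {q0, q1, q2, q3, q5}; fixed.
Sat(E[(r ∨ b) U EG (b ∧ r)]) = {q0, q1, q2, q3, q5}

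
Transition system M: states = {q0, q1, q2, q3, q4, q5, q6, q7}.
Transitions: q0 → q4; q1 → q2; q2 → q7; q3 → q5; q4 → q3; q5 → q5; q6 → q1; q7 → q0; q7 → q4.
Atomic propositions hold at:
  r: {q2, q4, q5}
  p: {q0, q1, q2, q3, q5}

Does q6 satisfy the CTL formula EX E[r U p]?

Yes

E[r U p]: least fixpoint, start Z0 = Sat(p) = {q0, q1, q2, q3, q5}, add states in Sat(r) with some successor in Z. Z1 = {q0, q1, q2, q3, q4, q5}; fixed.
Sat(E[r U p]) = {q0, q1, q2, q3, q4, q5}
Sat(EX E[r U p]) = {s : some successor in {q0, q1, q2, q3, q4, q5}} = {q0, q1, q3, q4, q5, q6, q7}
q6 ∈ Sat(EX E[r U p]) = {q0, q1, q3, q4, q5, q6, q7}, so the formula holds at q6.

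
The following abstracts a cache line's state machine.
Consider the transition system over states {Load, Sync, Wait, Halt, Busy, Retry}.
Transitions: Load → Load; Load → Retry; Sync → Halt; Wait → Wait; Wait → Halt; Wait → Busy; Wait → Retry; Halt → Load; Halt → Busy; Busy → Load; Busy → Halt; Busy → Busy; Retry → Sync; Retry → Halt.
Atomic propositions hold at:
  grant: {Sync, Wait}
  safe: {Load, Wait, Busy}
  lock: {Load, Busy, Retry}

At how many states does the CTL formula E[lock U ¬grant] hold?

4

Sat(¬grant) = {Load, Halt, Busy, Retry}
E[lock U ¬grant]: least fixpoint, start Z0 = Sat(¬grant) = {Load, Halt, Busy, Retry}, add states in Sat(lock) with some successor in Z. Already a fixed point.
Sat(E[lock U ¬grant]) = {Load, Halt, Busy, Retry}
|Sat(E[lock U ¬grant])| = |{Load, Halt, Busy, Retry}| = 4.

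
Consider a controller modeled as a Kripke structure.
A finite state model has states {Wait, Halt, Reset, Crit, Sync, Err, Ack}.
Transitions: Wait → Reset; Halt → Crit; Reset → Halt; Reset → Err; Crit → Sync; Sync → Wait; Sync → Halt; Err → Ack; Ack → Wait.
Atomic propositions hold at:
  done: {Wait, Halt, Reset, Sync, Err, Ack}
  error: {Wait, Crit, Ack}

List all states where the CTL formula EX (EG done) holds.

EG done: greatest fixpoint, start Z0 = {Wait, Halt, Reset, Sync, Err, Ack}, keep only states in Sat with some successor in Z. Z1 = {Wait, Reset, Sync, Err, Ack}; fixed.
Sat(EG done) = {Wait, Reset, Sync, Err, Ack}
Sat(EX (EG done)) = {s : some successor in {Wait, Reset, Sync, Err, Ack}} = {Wait, Reset, Crit, Sync, Err, Ack}

{Wait, Reset, Crit, Sync, Err, Ack}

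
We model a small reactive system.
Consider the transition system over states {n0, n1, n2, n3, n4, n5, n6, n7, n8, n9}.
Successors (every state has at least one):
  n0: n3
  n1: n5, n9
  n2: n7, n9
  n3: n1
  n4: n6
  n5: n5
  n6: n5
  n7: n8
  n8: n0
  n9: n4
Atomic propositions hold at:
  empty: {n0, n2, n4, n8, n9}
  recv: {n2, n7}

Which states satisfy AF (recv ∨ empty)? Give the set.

Sat(recv ∨ empty) = {n0, n2, n4, n7, n8, n9}
AF (recv ∨ empty): least fixpoint, start Z0 = {n0, n2, n4, n7, n8, n9}, add states with every successor in Z. Already a fixed point.
Sat(AF (recv ∨ empty)) = {n0, n2, n4, n7, n8, n9}

{n0, n2, n4, n7, n8, n9}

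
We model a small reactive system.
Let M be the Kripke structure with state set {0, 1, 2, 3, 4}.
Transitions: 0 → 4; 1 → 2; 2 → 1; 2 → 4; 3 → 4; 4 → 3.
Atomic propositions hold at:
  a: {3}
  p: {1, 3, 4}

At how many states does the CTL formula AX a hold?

1

Sat(AX a) = {s : every successor in {3}} = {4}
|Sat(AX a)| = |{4}| = 1.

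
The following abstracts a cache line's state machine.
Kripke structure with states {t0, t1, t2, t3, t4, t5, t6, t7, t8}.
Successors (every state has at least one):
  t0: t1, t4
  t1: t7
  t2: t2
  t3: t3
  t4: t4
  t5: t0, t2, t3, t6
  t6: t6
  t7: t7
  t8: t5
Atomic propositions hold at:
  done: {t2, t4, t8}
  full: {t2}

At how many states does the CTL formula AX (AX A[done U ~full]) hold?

6

Sat(~full) = {t0, t1, t3, t4, t5, t6, t7, t8}
A[done U ~full]: least fixpoint, start Z0 = Sat(~full) = {t0, t1, t3, t4, t5, t6, t7, t8}, add states in Sat(done) with every successor in Z. Already a fixed point.
Sat(A[done U ~full]) = {t0, t1, t3, t4, t5, t6, t7, t8}
Sat(AX A[done U ~full]) = {s : every successor in {t0, t1, t3, t4, t5, t6, t7, t8}} = {t0, t1, t3, t4, t6, t7, t8}
Sat(AX (AX A[done U ~full])) = {s : every successor in {t0, t1, t3, t4, t6, t7, t8}} = {t0, t1, t3, t4, t6, t7}
|Sat(AX (AX A[done U ~full]))| = |{t0, t1, t3, t4, t6, t7}| = 6.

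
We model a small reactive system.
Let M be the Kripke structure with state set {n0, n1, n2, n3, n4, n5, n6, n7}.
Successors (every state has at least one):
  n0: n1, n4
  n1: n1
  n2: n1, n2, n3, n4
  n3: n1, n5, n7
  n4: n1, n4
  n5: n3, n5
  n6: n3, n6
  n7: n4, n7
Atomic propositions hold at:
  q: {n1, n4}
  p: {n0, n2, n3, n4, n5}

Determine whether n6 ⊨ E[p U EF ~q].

Sat(~q) = {n0, n2, n3, n5, n6, n7}
EF ~q: least fixpoint, start Z0 = {n0, n2, n3, n5, n6, n7}, add states with some successor in Z. Already a fixed point.
Sat(EF ~q) = {n0, n2, n3, n5, n6, n7}
E[p U EF ~q]: least fixpoint, start Z0 = Sat(EF ~q) = {n0, n2, n3, n5, n6, n7}, add states in Sat(p) with some successor in Z. Already a fixed point.
Sat(E[p U EF ~q]) = {n0, n2, n3, n5, n6, n7}
n6 ∈ Sat(E[p U EF ~q]) = {n0, n2, n3, n5, n6, n7}, so the formula holds at n6.

Yes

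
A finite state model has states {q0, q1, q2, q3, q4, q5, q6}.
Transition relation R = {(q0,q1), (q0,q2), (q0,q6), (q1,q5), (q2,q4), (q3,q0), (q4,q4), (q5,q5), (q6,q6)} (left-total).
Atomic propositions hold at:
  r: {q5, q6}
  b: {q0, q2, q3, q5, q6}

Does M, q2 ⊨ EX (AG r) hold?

No

AG r: greatest fixpoint, start Z0 = {q5, q6}, keep only states in Sat with every successor in Z. Already a fixed point.
Sat(AG r) = {q5, q6}
Sat(EX (AG r)) = {s : some successor in {q5, q6}} = {q0, q1, q5, q6}
q2 ∉ Sat(EX (AG r)) = {q0, q1, q5, q6}, so the formula does not hold at q2.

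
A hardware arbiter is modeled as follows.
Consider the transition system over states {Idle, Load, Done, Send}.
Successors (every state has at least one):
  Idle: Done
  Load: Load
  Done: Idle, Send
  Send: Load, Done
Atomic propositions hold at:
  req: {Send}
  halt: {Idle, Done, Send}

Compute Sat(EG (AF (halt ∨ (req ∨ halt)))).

{Idle, Done, Send}

Sat(req ∨ halt) = {Idle, Done, Send}
Sat(halt ∨ (req ∨ halt)) = {Idle, Done, Send}
AF (halt ∨ (req ∨ halt)): least fixpoint, start Z0 = {Idle, Done, Send}, add states with every successor in Z. Already a fixed point.
Sat(AF (halt ∨ (req ∨ halt))) = {Idle, Done, Send}
EG (AF (halt ∨ (req ∨ halt))): greatest fixpoint, start Z0 = {Idle, Done, Send}, keep only states in Sat with some successor in Z. Already a fixed point.
Sat(EG (AF (halt ∨ (req ∨ halt)))) = {Idle, Done, Send}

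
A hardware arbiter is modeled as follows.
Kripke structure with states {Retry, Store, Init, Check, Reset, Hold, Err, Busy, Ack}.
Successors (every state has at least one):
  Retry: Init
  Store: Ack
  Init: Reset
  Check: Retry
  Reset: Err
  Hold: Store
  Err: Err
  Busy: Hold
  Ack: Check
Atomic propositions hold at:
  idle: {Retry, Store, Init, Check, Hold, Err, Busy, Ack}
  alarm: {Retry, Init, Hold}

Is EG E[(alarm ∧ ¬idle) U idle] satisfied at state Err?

Sat(¬idle) = {Reset}
Sat(alarm ∧ ¬idle) = ∅
E[(alarm ∧ ¬idle) U idle]: least fixpoint, start Z0 = Sat(idle) = {Retry, Store, Init, Check, Hold, Err, Busy, Ack}, add states in Sat(alarm ∧ ¬idle) with some successor in Z. Already a fixed point.
Sat(E[(alarm ∧ ¬idle) U idle]) = {Retry, Store, Init, Check, Hold, Err, Busy, Ack}
EG E[(alarm ∧ ¬idle) U idle]: greatest fixpoint, start Z0 = {Retry, Store, Init, Check, Hold, Err, Busy, Ack}, keep only states in Sat with some successor in Z. Z1 = {Retry, Store, Check, Hold, Err, Busy, Ack}; Z2 = {Store, Check, Hold, Err, Busy, Ack}; Z3 = {Store, Hold, Err, Busy, Ack}; Z4 = {Store, Hold, Err, Busy}; Z5 = {Hold, Err, Busy}; Z6 = {Err, Busy}; Z7 = {Err}; fixed.
Sat(EG E[(alarm ∧ ¬idle) U idle]) = {Err}
Err ∈ Sat(EG E[(alarm ∧ ¬idle) U idle]) = {Err}, so the formula holds at Err.

Yes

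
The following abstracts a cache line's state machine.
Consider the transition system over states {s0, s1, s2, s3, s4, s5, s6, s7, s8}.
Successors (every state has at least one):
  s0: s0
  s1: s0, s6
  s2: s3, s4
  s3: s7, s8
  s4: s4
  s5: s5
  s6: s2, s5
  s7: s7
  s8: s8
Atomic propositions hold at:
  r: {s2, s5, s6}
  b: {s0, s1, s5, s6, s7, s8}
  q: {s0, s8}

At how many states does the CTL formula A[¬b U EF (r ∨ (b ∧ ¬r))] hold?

8

Sat(¬b) = {s2, s3, s4}
Sat(¬r) = {s0, s1, s3, s4, s7, s8}
Sat(b ∧ ¬r) = {s0, s1, s7, s8}
Sat(r ∨ (b ∧ ¬r)) = {s0, s1, s2, s5, s6, s7, s8}
EF (r ∨ (b ∧ ¬r)): least fixpoint, start Z0 = {s0, s1, s2, s5, s6, s7, s8}, add states with some successor in Z. Z1 = {s0, s1, s2, s3, s5, s6, s7, s8}; fixed.
Sat(EF (r ∨ (b ∧ ¬r))) = {s0, s1, s2, s3, s5, s6, s7, s8}
A[¬b U EF (r ∨ (b ∧ ¬r))]: least fixpoint, start Z0 = Sat(EF (r ∨ (b ∧ ¬r))) = {s0, s1, s2, s3, s5, s6, s7, s8}, add states in Sat(¬b) with every successor in Z. Already a fixed point.
Sat(A[¬b U EF (r ∨ (b ∧ ¬r))]) = {s0, s1, s2, s3, s5, s6, s7, s8}
|Sat(A[¬b U EF (r ∨ (b ∧ ¬r))])| = |{s0, s1, s2, s3, s5, s6, s7, s8}| = 8.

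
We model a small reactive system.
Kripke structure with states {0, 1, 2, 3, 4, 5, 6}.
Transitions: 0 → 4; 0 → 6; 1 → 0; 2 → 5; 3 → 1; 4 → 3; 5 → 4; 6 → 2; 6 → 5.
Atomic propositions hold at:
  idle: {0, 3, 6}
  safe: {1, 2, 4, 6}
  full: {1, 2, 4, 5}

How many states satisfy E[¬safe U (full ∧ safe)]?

6

Sat(¬safe) = {0, 3, 5}
Sat(full ∧ safe) = {1, 2, 4}
E[¬safe U (full ∧ safe)]: least fixpoint, start Z0 = Sat((full ∧ safe)) = {1, 2, 4}, add states in Sat(¬safe) with some successor in Z. Z1 = {0, 1, 2, 3, 4, 5}; fixed.
Sat(E[¬safe U (full ∧ safe)]) = {0, 1, 2, 3, 4, 5}
|Sat(E[¬safe U (full ∧ safe)])| = |{0, 1, 2, 3, 4, 5}| = 6.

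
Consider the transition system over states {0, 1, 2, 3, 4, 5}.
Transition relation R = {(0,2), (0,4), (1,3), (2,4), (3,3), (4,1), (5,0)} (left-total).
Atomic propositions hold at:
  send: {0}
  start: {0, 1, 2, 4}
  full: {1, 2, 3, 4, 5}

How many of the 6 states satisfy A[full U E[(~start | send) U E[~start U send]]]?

2

Sat(~start) = {3, 5}
Sat(~start | send) = {0, 3, 5}
E[~start U send]: least fixpoint, start Z0 = Sat(send) = {0}, add states in Sat(~start) with some successor in Z. Z1 = {0, 5}; fixed.
Sat(E[~start U send]) = {0, 5}
E[(~start | send) U E[~start U send]]: least fixpoint, start Z0 = Sat(E[~start U send]) = {0, 5}, add states in Sat(~start | send) with some successor in Z. Already a fixed point.
Sat(E[(~start | send) U E[~start U send]]) = {0, 5}
A[full U E[(~start | send) U E[~start U send]]]: least fixpoint, start Z0 = Sat(E[(~start | send) U E[~start U send]]) = {0, 5}, add states in Sat(full) with every successor in Z. Already a fixed point.
Sat(A[full U E[(~start | send) U E[~start U send]]]) = {0, 5}
|Sat(A[full U E[(~start | send) U E[~start U send]]])| = |{0, 5}| = 2.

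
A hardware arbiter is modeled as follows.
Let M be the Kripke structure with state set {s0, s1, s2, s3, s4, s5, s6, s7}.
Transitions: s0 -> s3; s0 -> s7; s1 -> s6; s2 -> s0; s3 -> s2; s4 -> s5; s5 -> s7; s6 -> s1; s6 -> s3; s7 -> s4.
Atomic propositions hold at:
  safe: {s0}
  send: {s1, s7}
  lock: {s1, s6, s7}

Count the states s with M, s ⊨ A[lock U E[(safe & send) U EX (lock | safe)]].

Sat(safe & send) = ∅
Sat(lock | safe) = {s0, s1, s6, s7}
Sat(EX (lock | safe)) = {s : some successor in {s0, s1, s6, s7}} = {s0, s1, s2, s5, s6}
E[(safe & send) U EX (lock | safe)]: least fixpoint, start Z0 = Sat(EX (lock | safe)) = {s0, s1, s2, s5, s6}, add states in Sat(safe & send) with some successor in Z. Already a fixed point.
Sat(E[(safe & send) U EX (lock | safe)]) = {s0, s1, s2, s5, s6}
A[lock U E[(safe & send) U EX (lock | safe)]]: least fixpoint, start Z0 = Sat(E[(safe & send) U EX (lock | safe)]) = {s0, s1, s2, s5, s6}, add states in Sat(lock) with every successor in Z. Already a fixed point.
Sat(A[lock U E[(safe & send) U EX (lock | safe)]]) = {s0, s1, s2, s5, s6}
|Sat(A[lock U E[(safe & send) U EX (lock | safe)]])| = |{s0, s1, s2, s5, s6}| = 5.

5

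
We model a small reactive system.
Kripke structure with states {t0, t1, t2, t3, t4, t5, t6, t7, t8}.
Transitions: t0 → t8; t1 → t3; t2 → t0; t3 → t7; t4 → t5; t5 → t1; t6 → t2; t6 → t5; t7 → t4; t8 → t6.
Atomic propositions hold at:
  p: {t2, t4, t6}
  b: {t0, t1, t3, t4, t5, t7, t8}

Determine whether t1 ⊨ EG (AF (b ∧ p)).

Yes

Sat(b ∧ p) = {t4}
AF (b ∧ p): least fixpoint, start Z0 = {t4}, add states with every successor in Z. Z1 = {t4, t7}; Z2 = {t3, t4, t7}; Z3 = {t1, t3, t4, t7}; Z4 = {t1, t3, t4, t5, t7}; fixed.
Sat(AF (b ∧ p)) = {t1, t3, t4, t5, t7}
EG (AF (b ∧ p)): greatest fixpoint, start Z0 = {t1, t3, t4, t5, t7}, keep only states in Sat with some successor in Z. Already a fixed point.
Sat(EG (AF (b ∧ p))) = {t1, t3, t4, t5, t7}
t1 ∈ Sat(EG (AF (b ∧ p))) = {t1, t3, t4, t5, t7}, so the formula holds at t1.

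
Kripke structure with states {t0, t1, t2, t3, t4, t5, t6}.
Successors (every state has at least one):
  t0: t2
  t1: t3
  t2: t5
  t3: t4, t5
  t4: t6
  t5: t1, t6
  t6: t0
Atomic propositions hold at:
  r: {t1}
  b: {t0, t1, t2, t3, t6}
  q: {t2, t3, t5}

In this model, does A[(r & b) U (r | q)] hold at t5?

Yes

Sat(r & b) = {t1}
Sat(r | q) = {t1, t2, t3, t5}
A[(r & b) U (r | q)]: least fixpoint, start Z0 = Sat((r | q)) = {t1, t2, t3, t5}, add states in Sat(r & b) with every successor in Z. Already a fixed point.
Sat(A[(r & b) U (r | q)]) = {t1, t2, t3, t5}
t5 ∈ Sat(A[(r & b) U (r | q)]) = {t1, t2, t3, t5}, so the formula holds at t5.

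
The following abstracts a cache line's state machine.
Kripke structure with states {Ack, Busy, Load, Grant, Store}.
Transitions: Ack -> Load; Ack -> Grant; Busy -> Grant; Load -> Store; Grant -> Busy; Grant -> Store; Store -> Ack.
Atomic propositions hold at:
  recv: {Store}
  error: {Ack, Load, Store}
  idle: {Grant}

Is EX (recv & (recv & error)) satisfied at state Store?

Sat(recv & error) = {Store}
Sat(recv & (recv & error)) = {Store}
Sat(EX (recv & (recv & error))) = {s : some successor in {Store}} = {Load, Grant}
Store ∉ Sat(EX (recv & (recv & error))) = {Load, Grant}, so the formula does not hold at Store.

No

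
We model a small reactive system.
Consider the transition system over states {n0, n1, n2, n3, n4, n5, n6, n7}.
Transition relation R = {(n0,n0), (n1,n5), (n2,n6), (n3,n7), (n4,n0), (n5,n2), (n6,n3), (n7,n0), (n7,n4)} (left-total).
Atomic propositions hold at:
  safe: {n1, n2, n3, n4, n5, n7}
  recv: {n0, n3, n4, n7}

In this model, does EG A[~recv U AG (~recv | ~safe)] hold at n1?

Sat(~recv) = {n1, n2, n5, n6}
Sat(~safe) = {n0, n6}
Sat(~recv | ~safe) = {n0, n1, n2, n5, n6}
AG (~recv | ~safe): greatest fixpoint, start Z0 = {n0, n1, n2, n5, n6}, keep only states in Sat with every successor in Z. Z1 = {n0, n1, n2, n5}; Z2 = {n0, n1, n5}; Z3 = {n0, n1}; Z4 = {n0}; fixed.
Sat(AG (~recv | ~safe)) = {n0}
A[~recv U AG (~recv | ~safe)]: least fixpoint, start Z0 = Sat(AG (~recv | ~safe)) = {n0}, add states in Sat(~recv) with every successor in Z. Already a fixed point.
Sat(A[~recv U AG (~recv | ~safe)]) = {n0}
EG A[~recv U AG (~recv | ~safe)]: greatest fixpoint, start Z0 = {n0}, keep only states in Sat with some successor in Z. Already a fixed point.
Sat(EG A[~recv U AG (~recv | ~safe)]) = {n0}
n1 ∉ Sat(EG A[~recv U AG (~recv | ~safe)]) = {n0}, so the formula does not hold at n1.

No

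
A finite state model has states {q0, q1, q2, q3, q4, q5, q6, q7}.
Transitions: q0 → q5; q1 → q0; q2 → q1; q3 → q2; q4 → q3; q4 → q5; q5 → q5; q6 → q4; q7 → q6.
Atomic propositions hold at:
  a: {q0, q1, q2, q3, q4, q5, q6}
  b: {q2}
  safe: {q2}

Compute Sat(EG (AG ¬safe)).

{q0, q1, q5}

Sat(¬safe) = {q0, q1, q3, q4, q5, q6, q7}
AG ¬safe: greatest fixpoint, start Z0 = {q0, q1, q3, q4, q5, q6, q7}, keep only states in Sat with every successor in Z. Z1 = {q0, q1, q4, q5, q6, q7}; Z2 = {q0, q1, q5, q6, q7}; Z3 = {q0, q1, q5, q7}; Z4 = {q0, q1, q5}; fixed.
Sat(AG ¬safe) = {q0, q1, q5}
EG (AG ¬safe): greatest fixpoint, start Z0 = {q0, q1, q5}, keep only states in Sat with some successor in Z. Already a fixed point.
Sat(EG (AG ¬safe)) = {q0, q1, q5}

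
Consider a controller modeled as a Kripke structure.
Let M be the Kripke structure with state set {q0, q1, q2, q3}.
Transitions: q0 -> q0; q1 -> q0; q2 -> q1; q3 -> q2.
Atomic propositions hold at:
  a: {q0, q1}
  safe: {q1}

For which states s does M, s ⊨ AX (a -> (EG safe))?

{q3}

EG safe: greatest fixpoint, start Z0 = {q1}, keep only states in Sat with some successor in Z. Z1 = ∅; fixed.
Sat(EG safe) = ∅
Sat(a -> (EG safe)) = {q2, q3}
Sat(AX (a -> (EG safe))) = {s : every successor in {q2, q3}} = {q3}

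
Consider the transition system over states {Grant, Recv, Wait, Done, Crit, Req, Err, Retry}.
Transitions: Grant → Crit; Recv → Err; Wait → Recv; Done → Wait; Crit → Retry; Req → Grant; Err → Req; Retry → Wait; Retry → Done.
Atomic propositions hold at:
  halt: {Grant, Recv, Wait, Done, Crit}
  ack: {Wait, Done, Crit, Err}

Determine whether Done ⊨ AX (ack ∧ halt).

Sat(ack ∧ halt) = {Wait, Done, Crit}
Sat(AX (ack ∧ halt)) = {s : every successor in {Wait, Done, Crit}} = {Grant, Done, Retry}
Done ∈ Sat(AX (ack ∧ halt)) = {Grant, Done, Retry}, so the formula holds at Done.

Yes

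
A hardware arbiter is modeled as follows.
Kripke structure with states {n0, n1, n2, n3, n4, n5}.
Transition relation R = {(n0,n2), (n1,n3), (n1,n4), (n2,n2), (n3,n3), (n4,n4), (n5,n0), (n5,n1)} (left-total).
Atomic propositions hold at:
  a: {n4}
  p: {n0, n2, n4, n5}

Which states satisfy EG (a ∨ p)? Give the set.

Sat(a ∨ p) = {n0, n2, n4, n5}
EG (a ∨ p): greatest fixpoint, start Z0 = {n0, n2, n4, n5}, keep only states in Sat with some successor in Z. Already a fixed point.
Sat(EG (a ∨ p)) = {n0, n2, n4, n5}

{n0, n2, n4, n5}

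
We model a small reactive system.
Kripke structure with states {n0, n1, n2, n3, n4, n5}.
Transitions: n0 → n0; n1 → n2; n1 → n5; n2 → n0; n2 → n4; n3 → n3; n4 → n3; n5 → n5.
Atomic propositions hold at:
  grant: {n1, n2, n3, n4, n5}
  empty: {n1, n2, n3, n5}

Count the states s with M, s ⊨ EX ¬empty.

2

Sat(¬empty) = {n0, n4}
Sat(EX ¬empty) = {s : some successor in {n0, n4}} = {n0, n2}
|Sat(EX ¬empty)| = |{n0, n2}| = 2.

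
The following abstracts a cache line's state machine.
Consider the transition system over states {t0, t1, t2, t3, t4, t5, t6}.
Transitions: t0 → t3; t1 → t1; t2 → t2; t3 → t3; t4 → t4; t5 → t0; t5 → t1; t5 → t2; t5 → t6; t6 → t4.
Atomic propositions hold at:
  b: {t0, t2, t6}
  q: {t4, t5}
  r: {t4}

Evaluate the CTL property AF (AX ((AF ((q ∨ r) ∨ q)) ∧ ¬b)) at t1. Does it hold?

No

Sat(q ∨ r) = {t4, t5}
Sat((q ∨ r) ∨ q) = {t4, t5}
AF ((q ∨ r) ∨ q): least fixpoint, start Z0 = {t4, t5}, add states with every successor in Z. Z1 = {t4, t5, t6}; fixed.
Sat(AF ((q ∨ r) ∨ q)) = {t4, t5, t6}
Sat(¬b) = {t1, t3, t4, t5}
Sat((AF ((q ∨ r) ∨ q)) ∧ ¬b) = {t4, t5}
Sat(AX ((AF ((q ∨ r) ∨ q)) ∧ ¬b)) = {s : every successor in {t4, t5}} = {t4, t6}
AF (AX ((AF ((q ∨ r) ∨ q)) ∧ ¬b)): least fixpoint, start Z0 = {t4, t6}, add states with every successor in Z. Already a fixed point.
Sat(AF (AX ((AF ((q ∨ r) ∨ q)) ∧ ¬b))) = {t4, t6}
t1 ∉ Sat(AF (AX ((AF ((q ∨ r) ∨ q)) ∧ ¬b))) = {t4, t6}, so the formula does not hold at t1.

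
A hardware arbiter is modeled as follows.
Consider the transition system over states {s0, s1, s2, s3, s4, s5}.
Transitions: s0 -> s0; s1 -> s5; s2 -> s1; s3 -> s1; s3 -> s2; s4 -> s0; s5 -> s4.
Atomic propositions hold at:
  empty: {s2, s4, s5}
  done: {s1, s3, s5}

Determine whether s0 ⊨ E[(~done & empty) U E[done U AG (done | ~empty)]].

Sat(~done) = {s0, s2, s4}
Sat(~done & empty) = {s2, s4}
Sat(~empty) = {s0, s1, s3}
Sat(done | ~empty) = {s0, s1, s3, s5}
AG (done | ~empty): greatest fixpoint, start Z0 = {s0, s1, s3, s5}, keep only states in Sat with every successor in Z. Z1 = {s0, s1}; Z2 = {s0}; fixed.
Sat(AG (done | ~empty)) = {s0}
E[done U AG (done | ~empty)]: least fixpoint, start Z0 = Sat(AG (done | ~empty)) = {s0}, add states in Sat(done) with some successor in Z. Already a fixed point.
Sat(E[done U AG (done | ~empty)]) = {s0}
E[(~done & empty) U E[done U AG (done | ~empty)]]: least fixpoint, start Z0 = Sat(E[done U AG (done | ~empty)]) = {s0}, add states in Sat(~done & empty) with some successor in Z. Z1 = {s0, s4}; fixed.
Sat(E[(~done & empty) U E[done U AG (done | ~empty)]]) = {s0, s4}
s0 ∈ Sat(E[(~done & empty) U E[done U AG (done | ~empty)]]) = {s0, s4}, so the formula holds at s0.

Yes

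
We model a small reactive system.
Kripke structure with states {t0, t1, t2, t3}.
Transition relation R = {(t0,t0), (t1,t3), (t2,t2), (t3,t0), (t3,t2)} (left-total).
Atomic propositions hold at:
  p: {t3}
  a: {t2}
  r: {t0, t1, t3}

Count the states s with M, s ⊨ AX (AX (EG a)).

1

EG a: greatest fixpoint, start Z0 = {t2}, keep only states in Sat with some successor in Z. Already a fixed point.
Sat(EG a) = {t2}
Sat(AX (EG a)) = {s : every successor in {t2}} = {t2}
Sat(AX (AX (EG a))) = {s : every successor in {t2}} = {t2}
|Sat(AX (AX (EG a)))| = |{t2}| = 1.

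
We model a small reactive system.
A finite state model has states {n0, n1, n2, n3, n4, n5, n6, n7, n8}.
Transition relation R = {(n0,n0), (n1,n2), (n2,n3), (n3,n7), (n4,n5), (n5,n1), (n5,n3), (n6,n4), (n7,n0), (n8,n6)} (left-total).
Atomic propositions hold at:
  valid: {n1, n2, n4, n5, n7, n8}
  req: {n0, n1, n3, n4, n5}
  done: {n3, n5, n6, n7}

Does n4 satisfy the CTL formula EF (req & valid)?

Yes

Sat(req & valid) = {n1, n4, n5}
EF (req & valid): least fixpoint, start Z0 = {n1, n4, n5}, add states with some successor in Z. Z1 = {n1, n4, n5, n6}; Z2 = {n1, n4, n5, n6, n8}; fixed.
Sat(EF (req & valid)) = {n1, n4, n5, n6, n8}
n4 ∈ Sat(EF (req & valid)) = {n1, n4, n5, n6, n8}, so the formula holds at n4.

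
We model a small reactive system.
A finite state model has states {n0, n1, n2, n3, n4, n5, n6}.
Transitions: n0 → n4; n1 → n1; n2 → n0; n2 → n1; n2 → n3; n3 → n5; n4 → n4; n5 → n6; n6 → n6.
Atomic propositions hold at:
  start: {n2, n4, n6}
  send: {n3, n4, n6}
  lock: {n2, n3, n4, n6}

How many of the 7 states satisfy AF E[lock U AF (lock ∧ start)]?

Sat(lock ∧ start) = {n2, n4, n6}
AF (lock ∧ start): least fixpoint, start Z0 = {n2, n4, n6}, add states with every successor in Z. Z1 = {n0, n2, n4, n5, n6}; Z2 = {n0, n2, n3, n4, n5, n6}; fixed.
Sat(AF (lock ∧ start)) = {n0, n2, n3, n4, n5, n6}
E[lock U AF (lock ∧ start)]: least fixpoint, start Z0 = Sat(AF (lock ∧ start)) = {n0, n2, n3, n4, n5, n6}, add states in Sat(lock) with some successor in Z. Already a fixed point.
Sat(E[lock U AF (lock ∧ start)]) = {n0, n2, n3, n4, n5, n6}
AF E[lock U AF (lock ∧ start)]: least fixpoint, start Z0 = {n0, n2, n3, n4, n5, n6}, add states with every successor in Z. Already a fixed point.
Sat(AF E[lock U AF (lock ∧ start)]) = {n0, n2, n3, n4, n5, n6}
|Sat(AF E[lock U AF (lock ∧ start)])| = |{n0, n2, n3, n4, n5, n6}| = 6.

6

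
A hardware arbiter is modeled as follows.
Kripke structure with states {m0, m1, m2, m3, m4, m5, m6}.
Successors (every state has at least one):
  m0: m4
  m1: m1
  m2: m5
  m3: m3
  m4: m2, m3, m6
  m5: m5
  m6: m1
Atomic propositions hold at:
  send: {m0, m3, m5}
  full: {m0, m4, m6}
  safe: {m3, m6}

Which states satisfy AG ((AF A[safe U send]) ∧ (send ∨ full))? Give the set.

{m3, m5}

A[safe U send]: least fixpoint, start Z0 = Sat(send) = {m0, m3, m5}, add states in Sat(safe) with every successor in Z. Already a fixed point.
Sat(A[safe U send]) = {m0, m3, m5}
AF A[safe U send]: least fixpoint, start Z0 = {m0, m3, m5}, add states with every successor in Z. Z1 = {m0, m2, m3, m5}; fixed.
Sat(AF A[safe U send]) = {m0, m2, m3, m5}
Sat(send ∨ full) = {m0, m3, m4, m5, m6}
Sat((AF A[safe U send]) ∧ (send ∨ full)) = {m0, m3, m5}
AG ((AF A[safe U send]) ∧ (send ∨ full)): greatest fixpoint, start Z0 = {m0, m3, m5}, keep only states in Sat with every successor in Z. Z1 = {m3, m5}; fixed.
Sat(AG ((AF A[safe U send]) ∧ (send ∨ full))) = {m3, m5}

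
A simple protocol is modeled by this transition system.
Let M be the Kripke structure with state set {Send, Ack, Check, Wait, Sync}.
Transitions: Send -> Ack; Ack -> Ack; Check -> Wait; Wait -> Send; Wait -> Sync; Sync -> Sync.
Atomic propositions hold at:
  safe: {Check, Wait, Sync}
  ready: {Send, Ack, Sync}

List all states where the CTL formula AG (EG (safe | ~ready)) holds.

{Sync}

Sat(~ready) = {Check, Wait}
Sat(safe | ~ready) = {Check, Wait, Sync}
EG (safe | ~ready): greatest fixpoint, start Z0 = {Check, Wait, Sync}, keep only states in Sat with some successor in Z. Already a fixed point.
Sat(EG (safe | ~ready)) = {Check, Wait, Sync}
AG (EG (safe | ~ready)): greatest fixpoint, start Z0 = {Check, Wait, Sync}, keep only states in Sat with every successor in Z. Z1 = {Check, Sync}; Z2 = {Sync}; fixed.
Sat(AG (EG (safe | ~ready))) = {Sync}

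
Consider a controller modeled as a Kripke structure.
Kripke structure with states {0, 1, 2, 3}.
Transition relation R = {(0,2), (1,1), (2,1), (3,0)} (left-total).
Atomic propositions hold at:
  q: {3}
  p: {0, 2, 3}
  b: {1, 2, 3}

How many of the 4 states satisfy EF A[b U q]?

1

A[b U q]: least fixpoint, start Z0 = Sat(q) = {3}, add states in Sat(b) with every successor in Z. Already a fixed point.
Sat(A[b U q]) = {3}
EF A[b U q]: least fixpoint, start Z0 = {3}, add states with some successor in Z. Already a fixed point.
Sat(EF A[b U q]) = {3}
|Sat(EF A[b U q])| = |{3}| = 1.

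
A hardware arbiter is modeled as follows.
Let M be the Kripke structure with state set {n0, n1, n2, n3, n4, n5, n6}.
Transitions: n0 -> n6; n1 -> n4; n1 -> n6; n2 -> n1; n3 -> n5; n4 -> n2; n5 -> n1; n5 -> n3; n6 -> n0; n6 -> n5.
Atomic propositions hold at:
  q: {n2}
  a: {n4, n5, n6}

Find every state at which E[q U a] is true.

E[q U a]: least fixpoint, start Z0 = Sat(a) = {n4, n5, n6}, add states in Sat(q) with some successor in Z. Already a fixed point.
Sat(E[q U a]) = {n4, n5, n6}

{n4, n5, n6}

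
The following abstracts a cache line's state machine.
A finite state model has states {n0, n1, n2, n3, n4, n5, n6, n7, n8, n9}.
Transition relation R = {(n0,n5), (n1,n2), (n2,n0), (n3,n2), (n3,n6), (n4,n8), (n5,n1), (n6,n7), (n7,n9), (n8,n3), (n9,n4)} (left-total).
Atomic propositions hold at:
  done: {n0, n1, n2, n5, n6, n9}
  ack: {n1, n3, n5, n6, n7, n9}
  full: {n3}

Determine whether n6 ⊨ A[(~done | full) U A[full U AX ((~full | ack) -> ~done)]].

Sat(~done) = {n3, n4, n7, n8}
Sat(~done | full) = {n3, n4, n7, n8}
Sat(~full) = {n0, n1, n2, n4, n5, n6, n7, n8, n9}
Sat(~full | ack) = {n0, n1, n2, n3, n4, n5, n6, n7, n8, n9}
Sat((~full | ack) -> ~done) = {n3, n4, n7, n8}
Sat(AX ((~full | ack) -> ~done)) = {s : every successor in {n3, n4, n7, n8}} = {n4, n6, n8, n9}
A[full U AX ((~full | ack) -> ~done)]: least fixpoint, start Z0 = Sat(AX ((~full | ack) -> ~done)) = {n4, n6, n8, n9}, add states in Sat(full) with every successor in Z. Already a fixed point.
Sat(A[full U AX ((~full | ack) -> ~done)]) = {n4, n6, n8, n9}
A[(~done | full) U A[full U AX ((~full | ack) -> ~done)]]: least fixpoint, start Z0 = Sat(A[full U AX ((~full | ack) -> ~done)]) = {n4, n6, n8, n9}, add states in Sat(~done | full) with every successor in Z. Z1 = {n4, n6, n7, n8, n9}; fixed.
Sat(A[(~done | full) U A[full U AX ((~full | ack) -> ~done)]]) = {n4, n6, n7, n8, n9}
n6 ∈ Sat(A[(~done | full) U A[full U AX ((~full | ack) -> ~done)]]) = {n4, n6, n7, n8, n9}, so the formula holds at n6.

Yes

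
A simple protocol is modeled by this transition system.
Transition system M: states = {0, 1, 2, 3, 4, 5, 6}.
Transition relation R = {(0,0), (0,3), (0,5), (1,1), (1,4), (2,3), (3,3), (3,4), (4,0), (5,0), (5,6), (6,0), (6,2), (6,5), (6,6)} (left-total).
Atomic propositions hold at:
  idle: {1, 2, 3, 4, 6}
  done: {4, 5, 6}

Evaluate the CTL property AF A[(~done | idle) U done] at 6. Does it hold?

Sat(~done) = {0, 1, 2, 3}
Sat(~done | idle) = {0, 1, 2, 3, 4, 6}
A[(~done | idle) U done]: least fixpoint, start Z0 = Sat(done) = {4, 5, 6}, add states in Sat(~done | idle) with every successor in Z. Already a fixed point.
Sat(A[(~done | idle) U done]) = {4, 5, 6}
AF A[(~done | idle) U done]: least fixpoint, start Z0 = {4, 5, 6}, add states with every successor in Z. Already a fixed point.
Sat(AF A[(~done | idle) U done]) = {4, 5, 6}
6 ∈ Sat(AF A[(~done | idle) U done]) = {4, 5, 6}, so the formula holds at 6.

Yes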